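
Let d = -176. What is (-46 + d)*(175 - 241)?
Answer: 14652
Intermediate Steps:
(-46 + d)*(175 - 241) = (-46 - 176)*(175 - 241) = -222*(-66) = 14652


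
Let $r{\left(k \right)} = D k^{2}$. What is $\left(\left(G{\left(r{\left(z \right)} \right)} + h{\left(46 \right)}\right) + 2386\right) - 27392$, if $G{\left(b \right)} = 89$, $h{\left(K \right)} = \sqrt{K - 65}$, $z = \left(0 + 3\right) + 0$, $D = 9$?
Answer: $-24917 + i \sqrt{19} \approx -24917.0 + 4.3589 i$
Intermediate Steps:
$z = 3$ ($z = 3 + 0 = 3$)
$r{\left(k \right)} = 9 k^{2}$
$h{\left(K \right)} = \sqrt{-65 + K}$
$\left(\left(G{\left(r{\left(z \right)} \right)} + h{\left(46 \right)}\right) + 2386\right) - 27392 = \left(\left(89 + \sqrt{-65 + 46}\right) + 2386\right) - 27392 = \left(\left(89 + \sqrt{-19}\right) + 2386\right) - 27392 = \left(\left(89 + i \sqrt{19}\right) + 2386\right) - 27392 = \left(2475 + i \sqrt{19}\right) - 27392 = -24917 + i \sqrt{19}$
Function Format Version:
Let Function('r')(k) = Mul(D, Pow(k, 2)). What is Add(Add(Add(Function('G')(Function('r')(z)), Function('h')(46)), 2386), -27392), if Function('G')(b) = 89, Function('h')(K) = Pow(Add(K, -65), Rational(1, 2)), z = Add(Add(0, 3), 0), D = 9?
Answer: Add(-24917, Mul(I, Pow(19, Rational(1, 2)))) ≈ Add(-24917., Mul(4.3589, I))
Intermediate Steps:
z = 3 (z = Add(3, 0) = 3)
Function('r')(k) = Mul(9, Pow(k, 2))
Function('h')(K) = Pow(Add(-65, K), Rational(1, 2))
Add(Add(Add(Function('G')(Function('r')(z)), Function('h')(46)), 2386), -27392) = Add(Add(Add(89, Pow(Add(-65, 46), Rational(1, 2))), 2386), -27392) = Add(Add(Add(89, Pow(-19, Rational(1, 2))), 2386), -27392) = Add(Add(Add(89, Mul(I, Pow(19, Rational(1, 2)))), 2386), -27392) = Add(Add(2475, Mul(I, Pow(19, Rational(1, 2)))), -27392) = Add(-24917, Mul(I, Pow(19, Rational(1, 2))))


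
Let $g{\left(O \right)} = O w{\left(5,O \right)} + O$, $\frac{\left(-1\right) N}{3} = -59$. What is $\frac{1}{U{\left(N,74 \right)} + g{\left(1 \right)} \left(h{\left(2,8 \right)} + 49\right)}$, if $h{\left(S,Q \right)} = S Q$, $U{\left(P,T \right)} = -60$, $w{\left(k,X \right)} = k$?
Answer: $\frac{1}{330} \approx 0.0030303$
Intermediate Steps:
$N = 177$ ($N = \left(-3\right) \left(-59\right) = 177$)
$h{\left(S,Q \right)} = Q S$
$g{\left(O \right)} = 6 O$ ($g{\left(O \right)} = O 5 + O = 5 O + O = 6 O$)
$\frac{1}{U{\left(N,74 \right)} + g{\left(1 \right)} \left(h{\left(2,8 \right)} + 49\right)} = \frac{1}{-60 + 6 \cdot 1 \left(8 \cdot 2 + 49\right)} = \frac{1}{-60 + 6 \left(16 + 49\right)} = \frac{1}{-60 + 6 \cdot 65} = \frac{1}{-60 + 390} = \frac{1}{330}$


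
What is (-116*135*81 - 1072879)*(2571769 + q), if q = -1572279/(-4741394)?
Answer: -4078536169631042405/677342 ≈ -6.0214e+12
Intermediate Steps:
q = 1572279/4741394 (q = -1572279*(-1/4741394) = 1572279/4741394 ≈ 0.33161)
(-116*135*81 - 1072879)*(2571769 + q) = (-116*135*81 - 1072879)*(2571769 + 1572279/4741394) = (-15660*81 - 1072879)*(12193771678265/4741394) = (-1268460 - 1072879)*(12193771678265/4741394) = -2341339*12193771678265/4741394 = -4078536169631042405/677342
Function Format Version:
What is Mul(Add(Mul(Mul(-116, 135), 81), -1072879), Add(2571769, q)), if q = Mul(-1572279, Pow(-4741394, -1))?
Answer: Rational(-4078536169631042405, 677342) ≈ -6.0214e+12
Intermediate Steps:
q = Rational(1572279, 4741394) (q = Mul(-1572279, Rational(-1, 4741394)) = Rational(1572279, 4741394) ≈ 0.33161)
Mul(Add(Mul(Mul(-116, 135), 81), -1072879), Add(2571769, q)) = Mul(Add(Mul(Mul(-116, 135), 81), -1072879), Add(2571769, Rational(1572279, 4741394))) = Mul(Add(Mul(-15660, 81), -1072879), Rational(12193771678265, 4741394)) = Mul(Add(-1268460, -1072879), Rational(12193771678265, 4741394)) = Mul(-2341339, Rational(12193771678265, 4741394)) = Rational(-4078536169631042405, 677342)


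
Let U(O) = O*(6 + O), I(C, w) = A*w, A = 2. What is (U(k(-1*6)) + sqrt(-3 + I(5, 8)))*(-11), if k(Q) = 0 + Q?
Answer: -11*sqrt(13) ≈ -39.661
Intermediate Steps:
k(Q) = Q
I(C, w) = 2*w
(U(k(-1*6)) + sqrt(-3 + I(5, 8)))*(-11) = ((-1*6)*(6 - 1*6) + sqrt(-3 + 2*8))*(-11) = (-6*(6 - 6) + sqrt(-3 + 16))*(-11) = (-6*0 + sqrt(13))*(-11) = (0 + sqrt(13))*(-11) = sqrt(13)*(-11) = -11*sqrt(13)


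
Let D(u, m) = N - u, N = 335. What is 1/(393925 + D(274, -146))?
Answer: 1/393986 ≈ 2.5382e-6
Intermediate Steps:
D(u, m) = 335 - u
1/(393925 + D(274, -146)) = 1/(393925 + (335 - 1*274)) = 1/(393925 + (335 - 274)) = 1/(393925 + 61) = 1/393986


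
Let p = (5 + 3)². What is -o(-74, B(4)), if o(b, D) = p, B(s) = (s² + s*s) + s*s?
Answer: -64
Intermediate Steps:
p = 64 (p = 8² = 64)
B(s) = 3*s² (B(s) = (s² + s²) + s² = 2*s² + s² = 3*s²)
o(b, D) = 64
-o(-74, B(4)) = -1*64 = -64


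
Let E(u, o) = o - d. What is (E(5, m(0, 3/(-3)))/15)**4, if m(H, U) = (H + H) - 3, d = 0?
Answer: 1/625 ≈ 0.0016000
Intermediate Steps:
m(H, U) = -3 + 2*H (m(H, U) = 2*H - 3 = -3 + 2*H)
E(u, o) = o (E(u, o) = o - 1*0 = o + 0 = o)
(E(5, m(0, 3/(-3)))/15)**4 = ((-3 + 2*0)/15)**4 = ((-3 + 0)*(1/15))**4 = (-3*1/15)**4 = (-1/5)**4 = 1/625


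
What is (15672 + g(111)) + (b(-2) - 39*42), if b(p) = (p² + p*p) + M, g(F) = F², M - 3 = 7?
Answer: 26373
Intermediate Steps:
M = 10 (M = 3 + 7 = 10)
b(p) = 10 + 2*p² (b(p) = (p² + p*p) + 10 = (p² + p²) + 10 = 2*p² + 10 = 10 + 2*p²)
(15672 + g(111)) + (b(-2) - 39*42) = (15672 + 111²) + ((10 + 2*(-2)²) - 39*42) = (15672 + 12321) + ((10 + 2*4) - 1638) = 27993 + ((10 + 8) - 1638) = 27993 + (18 - 1638) = 27993 - 1620 = 26373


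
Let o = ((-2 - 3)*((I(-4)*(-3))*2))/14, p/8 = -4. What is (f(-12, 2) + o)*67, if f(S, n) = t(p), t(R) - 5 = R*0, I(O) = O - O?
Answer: 335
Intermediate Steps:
p = -32 (p = 8*(-4) = -32)
I(O) = 0
t(R) = 5 (t(R) = 5 + R*0 = 5 + 0 = 5)
f(S, n) = 5
o = 0 (o = ((-2 - 3)*((0*(-3))*2))/14 = -0*2*(1/14) = -5*0*(1/14) = 0*(1/14) = 0)
(f(-12, 2) + o)*67 = (5 + 0)*67 = 5*67 = 335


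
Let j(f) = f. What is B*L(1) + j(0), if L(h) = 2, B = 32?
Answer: 64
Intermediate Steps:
B*L(1) + j(0) = 32*2 + 0 = 64 + 0 = 64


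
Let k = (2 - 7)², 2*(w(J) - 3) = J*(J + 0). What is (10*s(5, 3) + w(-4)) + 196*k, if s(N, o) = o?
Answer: 4941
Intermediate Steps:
w(J) = 3 + J²/2 (w(J) = 3 + (J*(J + 0))/2 = 3 + (J*J)/2 = 3 + J²/2)
k = 25 (k = (-5)² = 25)
(10*s(5, 3) + w(-4)) + 196*k = (10*3 + (3 + (½)*(-4)²)) + 196*25 = (30 + (3 + (½)*16)) + 4900 = (30 + (3 + 8)) + 4900 = (30 + 11) + 4900 = 41 + 4900 = 4941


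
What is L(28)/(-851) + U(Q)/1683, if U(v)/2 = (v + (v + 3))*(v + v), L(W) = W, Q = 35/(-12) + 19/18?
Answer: -6892867/232021746 ≈ -0.029708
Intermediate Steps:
Q = -67/36 (Q = 35*(-1/12) + 19*(1/18) = -35/12 + 19/18 = -67/36 ≈ -1.8611)
U(v) = 4*v*(3 + 2*v) (U(v) = 2*((v + (v + 3))*(v + v)) = 2*((v + (3 + v))*(2*v)) = 2*((3 + 2*v)*(2*v)) = 2*(2*v*(3 + 2*v)) = 4*v*(3 + 2*v))
L(28)/(-851) + U(Q)/1683 = 28/(-851) + (4*(-67/36)*(3 + 2*(-67/36)))/1683 = 28*(-1/851) + (4*(-67/36)*(3 - 67/18))*(1/1683) = -28/851 + (4*(-67/36)*(-13/18))*(1/1683) = -28/851 + (871/162)*(1/1683) = -28/851 + 871/272646 = -6892867/232021746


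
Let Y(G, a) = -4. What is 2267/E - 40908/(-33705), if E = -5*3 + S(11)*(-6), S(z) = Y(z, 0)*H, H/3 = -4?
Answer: -338699/54035 ≈ -6.2681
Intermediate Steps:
H = -12 (H = 3*(-4) = -12)
S(z) = 48 (S(z) = -4*(-12) = 48)
E = -303 (E = -5*3 + 48*(-6) = -15 - 288 = -303)
2267/E - 40908/(-33705) = 2267/(-303) - 40908/(-33705) = 2267*(-1/303) - 40908*(-1/33705) = -2267/303 + 1948/1605 = -338699/54035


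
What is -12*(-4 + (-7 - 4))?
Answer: 180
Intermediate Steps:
-12*(-4 + (-7 - 4)) = -12*(-4 - 11) = -12*(-15) = 180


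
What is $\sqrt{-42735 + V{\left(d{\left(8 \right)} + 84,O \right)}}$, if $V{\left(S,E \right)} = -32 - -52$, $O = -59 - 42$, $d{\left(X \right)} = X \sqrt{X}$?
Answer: $i \sqrt{42715} \approx 206.68 i$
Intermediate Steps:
$d{\left(X \right)} = X^{\frac{3}{2}}$
$O = -101$ ($O = -59 - 42 = -101$)
$V{\left(S,E \right)} = 20$ ($V{\left(S,E \right)} = -32 + 52 = 20$)
$\sqrt{-42735 + V{\left(d{\left(8 \right)} + 84,O \right)}} = \sqrt{-42735 + 20} = \sqrt{-42715} = i \sqrt{42715}$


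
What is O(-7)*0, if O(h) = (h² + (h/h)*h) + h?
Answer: 0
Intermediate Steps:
O(h) = h² + 2*h (O(h) = (h² + 1*h) + h = (h² + h) + h = (h + h²) + h = h² + 2*h)
O(-7)*0 = -7*(2 - 7)*0 = -7*(-5)*0 = 35*0 = 0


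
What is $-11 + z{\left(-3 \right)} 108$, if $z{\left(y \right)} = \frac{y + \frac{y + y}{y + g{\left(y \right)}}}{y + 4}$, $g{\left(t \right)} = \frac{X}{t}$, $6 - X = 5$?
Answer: $- \frac{703}{5} \approx -140.6$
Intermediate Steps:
$X = 1$ ($X = 6 - 5 = 1$)
$g{\left(t \right)} = \frac{1}{t}$ ($g{\left(t \right)} = 1 \frac{1}{t} = \frac{1}{t}$)
$z{\left(y \right)} = \frac{y + \frac{2 y}{y + \frac{1}{y}}}{4 + y}$ ($z{\left(y \right)} = \frac{y + \frac{y + y}{y + \frac{1}{y}}}{y + 4} = \frac{y + \frac{2 y}{y + \frac{1}{y}}}{4 + y}$)
$-11 + z{\left(-3 \right)} 108 = -11 + - \frac{3 \left(1 - 3 \left(2 - 3\right)\right)}{4 - 3 \left(1 + \left(-3\right)^{2} + 4 \left(-3\right)\right)} 108 = -11 + - \frac{3 \left(1 - -3\right)}{4 - 3 \left(1 + 9 - 12\right)} 108 = -11 + - \frac{3 \left(1 + 3\right)}{4 - -6} \cdot 108 = -11 + \left(-3\right) \frac{1}{4 + 6} \cdot 4 \cdot 108 = -11 + \left(-3\right) \frac{1}{10} \cdot 4 \cdot 108 = -11 - \frac{648}{5} = - \frac{703}{5}$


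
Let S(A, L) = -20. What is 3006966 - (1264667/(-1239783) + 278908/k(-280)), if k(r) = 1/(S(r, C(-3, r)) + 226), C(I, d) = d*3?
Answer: -67503805181539/1239783 ≈ -5.4448e+7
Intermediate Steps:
C(I, d) = 3*d
k(r) = 1/206 (k(r) = 1/(-20 + 226) = 1/206)
3006966 - (1264667/(-1239783) + 278908/k(-280)) = 3006966 - (1264667/(-1239783) + 278908/(1/206)) = 3006966 - (1264667*(-1/1239783) + 278908*206) = 3006966 - (-1264667/1239783 + 57455048) = 3006966 - 1*71231790509917/1239783 = 3006966 - 71231790509917/1239783 = -67503805181539/1239783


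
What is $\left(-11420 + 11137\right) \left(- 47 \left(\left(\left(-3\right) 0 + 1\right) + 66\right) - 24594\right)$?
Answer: $7851269$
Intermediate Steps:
$\left(-11420 + 11137\right) \left(- 47 \left(\left(\left(-3\right) 0 + 1\right) + 66\right) - 24594\right) = - 283 \left(- 47 \left(\left(0 + 1\right) + 66\right) - 24594\right) = - 283 \left(- 47 \left(1 + 66\right) - 24594\right) = - 283 \left(\left(-47\right) 67 - 24594\right) = - 283 \left(-3149 - 24594\right) = \left(-283\right) \left(-27743\right) = 7851269$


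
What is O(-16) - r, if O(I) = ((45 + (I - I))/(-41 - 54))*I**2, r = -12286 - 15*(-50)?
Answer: 216880/19 ≈ 11415.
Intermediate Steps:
r = -11536 (r = -12286 - 1*(-750) = -12286 + 750 = -11536)
O(I) = -9*I**2/19 (O(I) = ((45 + 0)/(-95))*I**2 = (45*(-1/95))*I**2 = -9*I**2/19)
O(-16) - r = -9/19*(-16)**2 - 1*(-11536) = -9/19*256 + 11536 = -2304/19 + 11536 = 216880/19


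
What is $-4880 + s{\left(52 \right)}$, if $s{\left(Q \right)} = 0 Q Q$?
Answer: $-4880$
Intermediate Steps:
$s{\left(Q \right)} = 0$ ($s{\left(Q \right)} = 0 Q = 0$)
$-4880 + s{\left(52 \right)} = -4880 + 0 = -4880$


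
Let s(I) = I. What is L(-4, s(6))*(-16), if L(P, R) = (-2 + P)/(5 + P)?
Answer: 96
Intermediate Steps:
L(P, R) = (-2 + P)/(5 + P)
L(-4, s(6))*(-16) = ((-2 - 4)/(5 - 4))*(-16) = (-6/1)*(-16) = (1*(-6))*(-16) = -6*(-16) = 96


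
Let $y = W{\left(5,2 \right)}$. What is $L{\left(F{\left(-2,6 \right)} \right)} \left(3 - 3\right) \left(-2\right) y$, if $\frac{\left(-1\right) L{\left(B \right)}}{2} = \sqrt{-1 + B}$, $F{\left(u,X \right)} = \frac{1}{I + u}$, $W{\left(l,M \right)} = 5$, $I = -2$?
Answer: $0$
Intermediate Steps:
$F{\left(u,X \right)} = \frac{1}{-2 + u}$
$L{\left(B \right)} = - 2 \sqrt{-1 + B}$
$y = 5$
$L{\left(F{\left(-2,6 \right)} \right)} \left(3 - 3\right) \left(-2\right) y = - 2 \sqrt{-1 + \frac{1}{-2 - 2}} \left(3 - 3\right) \left(-2\right) 5 = - 2 \sqrt{-1 + \frac{1}{-4}} \cdot 0 \left(-2\right) 5 = - 2 \sqrt{-1 - \frac{1}{4}} \cdot 0 \cdot 5 = - 2 \sqrt{- \frac{5}{4}} \cdot 0 \cdot 5 = - 2 \frac{i \sqrt{5}}{2} \cdot 0 \cdot 5 = - i \sqrt{5} \cdot 0 \cdot 5 = 0 \cdot 5 = 0$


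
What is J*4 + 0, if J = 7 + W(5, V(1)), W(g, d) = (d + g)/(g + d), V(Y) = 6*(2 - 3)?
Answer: 32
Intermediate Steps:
V(Y) = -6 (V(Y) = 6*(-1) = -6)
W(g, d) = 1 (W(g, d) = (d + g)/(d + g) = 1)
J = 8 (J = 7 + 1 = 8)
J*4 + 0 = 8*4 + 0 = 32 + 0 = 32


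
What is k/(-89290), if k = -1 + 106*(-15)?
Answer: 1591/89290 ≈ 0.017818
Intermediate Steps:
k = -1591 (k = -1 - 1590 = -1591)
k/(-89290) = -1591/(-89290) = -1591*(-1/89290) = 1591/89290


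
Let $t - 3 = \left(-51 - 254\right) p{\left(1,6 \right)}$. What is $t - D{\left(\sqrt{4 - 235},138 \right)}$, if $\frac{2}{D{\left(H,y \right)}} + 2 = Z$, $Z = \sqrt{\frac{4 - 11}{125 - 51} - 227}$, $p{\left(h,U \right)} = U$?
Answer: $- \frac{31243231}{17101} + \frac{2 i \sqrt{1243570}}{17101} \approx -1827.0 + 0.13042 i$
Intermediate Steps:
$Z = \frac{i \sqrt{1243570}}{74}$ ($Z = \sqrt{- \frac{7}{74} - 227} = \sqrt{- \frac{16805}{74}} = \frac{i \sqrt{1243570}}{74} \approx 15.07 i$)
$D{\left(H,y \right)} = \frac{2}{-2 + \frac{i \sqrt{1243570}}{74}}$
$t = -1827$ ($t = 3 + \left(-51 - 254\right) 6 = 3 - 1830 = -1827$)
$t - D{\left(\sqrt{4 - 235},138 \right)} = -1827 - \left(- \frac{296}{17101} - \frac{2 i \sqrt{1243570}}{17101}\right) = -1827 + \left(\frac{296}{17101} + \frac{2 i \sqrt{1243570}}{17101}\right) = - \frac{31243231}{17101} + \frac{2 i \sqrt{1243570}}{17101}$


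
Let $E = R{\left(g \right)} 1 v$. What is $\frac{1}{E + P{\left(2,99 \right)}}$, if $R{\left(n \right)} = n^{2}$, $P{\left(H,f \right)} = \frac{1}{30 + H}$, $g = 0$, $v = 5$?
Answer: $32$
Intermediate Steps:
$E = 0$ ($E = 0^{2} \cdot 1 \cdot 5 = 0 \cdot 1 \cdot 5 = 0 \cdot 5 = 0$)
$\frac{1}{E + P{\left(2,99 \right)}} = \frac{1}{0 + \frac{1}{30 + 2}} = \frac{1}{0 + \frac{1}{32}} = \frac{1}{\frac{1}{32}} = 32$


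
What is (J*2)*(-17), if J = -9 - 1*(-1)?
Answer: 272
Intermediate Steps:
J = -8 (J = -9 + 1 = -8)
(J*2)*(-17) = -8*2*(-17) = -16*(-17) = 272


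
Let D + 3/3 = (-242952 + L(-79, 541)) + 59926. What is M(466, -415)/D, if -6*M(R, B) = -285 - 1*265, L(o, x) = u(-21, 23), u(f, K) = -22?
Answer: -275/549147 ≈ -0.00050078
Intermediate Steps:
L(o, x) = -22
D = -183049 (D = -1 + ((-242952 - 22) + 59926) = -1 + (-242974 + 59926) = -1 - 183048 = -183049)
M(R, B) = 275/3 (M(R, B) = -(-285 - 1*265)/6 = -(-285 - 265)/6 = -⅙*(-550) = 275/3)
M(466, -415)/D = (275/3)/(-183049) = (275/3)*(-1/183049) = -275/549147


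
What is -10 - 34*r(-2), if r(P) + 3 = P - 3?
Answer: 262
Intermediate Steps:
r(P) = -6 + P (r(P) = -3 + (P - 3) = -3 + (-3 + P) = -6 + P)
-10 - 34*r(-2) = -10 - 34*(-6 - 2) = -10 - 34*(-8) = -10 + 272 = 262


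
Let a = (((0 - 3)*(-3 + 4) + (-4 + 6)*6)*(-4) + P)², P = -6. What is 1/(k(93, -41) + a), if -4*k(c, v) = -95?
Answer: 4/7151 ≈ 0.00055936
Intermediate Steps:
k(c, v) = 95/4 (k(c, v) = -¼*(-95) = 95/4)
a = 1764 (a = (((0 - 3)*(-3 + 4) + (-4 + 6)*6)*(-4) - 6)² = ((-3*1 + 2*6)*(-4) - 6)² = ((-3 + 12)*(-4) - 6)² = (9*(-4) - 6)² = (-36 - 6)² = (-42)² = 1764)
1/(k(93, -41) + a) = 1/(95/4 + 1764) = 1/(7151/4) = 4/7151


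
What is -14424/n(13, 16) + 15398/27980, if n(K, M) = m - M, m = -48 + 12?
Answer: 50548027/181870 ≈ 277.94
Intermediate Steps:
m = -36
n(K, M) = -36 - M
-14424/n(13, 16) + 15398/27980 = -14424/(-36 - 1*16) + 15398/27980 = -14424/(-36 - 16) + 15398*(1/27980) = -14424/(-52) + 7699/13990 = -14424*(-1/52) + 7699/13990 = 3606/13 + 7699/13990 = 50548027/181870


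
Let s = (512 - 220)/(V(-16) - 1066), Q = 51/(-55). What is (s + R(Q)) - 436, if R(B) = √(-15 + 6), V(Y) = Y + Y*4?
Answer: -249974/573 + 3*I ≈ -436.25 + 3.0*I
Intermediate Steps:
V(Y) = 5*Y (V(Y) = Y + 4*Y = 5*Y)
Q = -51/55 (Q = 51*(-1/55) = -51/55 ≈ -0.92727)
s = -146/573 (s = (512 - 220)/(5*(-16) - 1066) = 292/(-80 - 1066) = 292/(-1146) = 292*(-1/1146) = -146/573 ≈ -0.25480)
R(B) = 3*I (R(B) = √(-9) = 3*I)
(s + R(Q)) - 436 = (-146/573 + 3*I) - 436 = -249974/573 + 3*I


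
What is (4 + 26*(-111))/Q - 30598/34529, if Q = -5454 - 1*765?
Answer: -90776384/214735851 ≈ -0.42274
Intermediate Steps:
Q = -6219 (Q = -5454 - 765 = -6219)
(4 + 26*(-111))/Q - 30598/34529 = (4 + 26*(-111))/(-6219) - 30598/34529 = (4 - 2886)*(-1/6219) - 30598*1/34529 = -2882*(-1/6219) - 30598/34529 = 2882/6219 - 30598/34529 = -90776384/214735851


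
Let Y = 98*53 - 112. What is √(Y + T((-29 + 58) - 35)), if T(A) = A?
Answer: 6*√141 ≈ 71.246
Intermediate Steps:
Y = 5082 (Y = 5194 - 112 = 5082)
√(Y + T((-29 + 58) - 35)) = √(5082 + ((-29 + 58) - 35)) = √(5082 + (29 - 35)) = √(5082 - 6) = √5076 = 6*√141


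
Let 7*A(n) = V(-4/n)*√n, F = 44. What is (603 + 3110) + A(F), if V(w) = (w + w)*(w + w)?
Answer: 3713 + 8*√11/847 ≈ 3713.0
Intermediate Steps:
V(w) = 4*w² (V(w) = (2*w)*(2*w) = 4*w²)
A(n) = 64/(7*n^(3/2)) (A(n) = ((4*(-4/n)²)*√n)/7 = ((4*(16/n²))*√n)/7 = ((64/n²)*√n)/7 = (64/n^(3/2))/7 = 64/(7*n^(3/2)))
(603 + 3110) + A(F) = (603 + 3110) + 64/(7*44^(3/2)) = 3713 + 64*(√11/968)/7 = 3713 + 8*√11/847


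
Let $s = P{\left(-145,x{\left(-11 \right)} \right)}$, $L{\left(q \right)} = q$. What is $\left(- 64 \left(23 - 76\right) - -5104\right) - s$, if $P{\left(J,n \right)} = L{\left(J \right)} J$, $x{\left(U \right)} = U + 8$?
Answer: $-12529$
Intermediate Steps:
$x{\left(U \right)} = 8 + U$
$P{\left(J,n \right)} = J^{2}$ ($P{\left(J,n \right)} = J J = J^{2}$)
$s = 21025$ ($s = \left(-145\right)^{2} = 21025$)
$\left(- 64 \left(23 - 76\right) - -5104\right) - s = \left(- 64 \left(23 - 76\right) - -5104\right) - 21025 = \left(\left(-64\right) \left(-53\right) + 5104\right) - 21025 = \left(3392 + 5104\right) - 21025 = 8496 - 21025 = -12529$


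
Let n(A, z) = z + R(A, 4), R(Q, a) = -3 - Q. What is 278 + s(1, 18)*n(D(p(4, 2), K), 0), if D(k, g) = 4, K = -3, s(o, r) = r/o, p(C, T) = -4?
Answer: 152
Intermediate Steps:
n(A, z) = -3 + z - A (n(A, z) = z + (-3 - A) = -3 + z - A)
278 + s(1, 18)*n(D(p(4, 2), K), 0) = 278 + (18/1)*(-3 + 0 - 1*4) = 278 + (18*1)*(-3 + 0 - 4) = 278 + 18*(-7) = 278 - 126 = 152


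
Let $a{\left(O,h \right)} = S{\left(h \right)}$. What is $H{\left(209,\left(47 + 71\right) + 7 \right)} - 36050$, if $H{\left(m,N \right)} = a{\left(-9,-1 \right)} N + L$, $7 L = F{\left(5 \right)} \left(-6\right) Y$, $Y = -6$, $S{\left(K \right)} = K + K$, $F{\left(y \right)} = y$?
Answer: $- \frac{253920}{7} \approx -36274.0$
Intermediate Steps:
$S{\left(K \right)} = 2 K$
$a{\left(O,h \right)} = 2 h$
$L = \frac{180}{7}$ ($L = \frac{5 \left(-6\right) \left(-6\right)}{7} = \frac{\left(-30\right) \left(-6\right)}{7} = \frac{1}{7} \cdot 180 = \frac{180}{7} \approx 25.714$)
$H{\left(m,N \right)} = \frac{180}{7} - 2 N$ ($H{\left(m,N \right)} = 2 \left(-1\right) N + \frac{180}{7} = - 2 N + \frac{180}{7} = \frac{180}{7} - 2 N$)
$H{\left(209,\left(47 + 71\right) + 7 \right)} - 36050 = \left(\frac{180}{7} - 2 \left(\left(47 + 71\right) + 7\right)\right) - 36050 = \left(\frac{180}{7} - 2 \left(118 + 7\right)\right) - 36050 = \left(\frac{180}{7} - 250\right) - 36050 = - \frac{1570}{7} - 36050 = - \frac{253920}{7}$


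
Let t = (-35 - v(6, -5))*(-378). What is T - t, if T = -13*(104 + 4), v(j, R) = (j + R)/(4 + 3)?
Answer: -14688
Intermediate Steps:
v(j, R) = R/7 + j/7 (v(j, R) = (R + j)/7 = (R + j)*(⅐) = R/7 + j/7)
T = -1404 (T = -13*108 = -1404)
t = 13284 (t = (-35 - ((⅐)*(-5) + (⅐)*6))*(-378) = (-35 - (-5/7 + 6/7))*(-378) = (-35 - 1*⅐)*(-378) = (-35 - ⅐)*(-378) = -246/7*(-378) = 13284)
T - t = -1404 - 1*13284 = -1404 - 13284 = -14688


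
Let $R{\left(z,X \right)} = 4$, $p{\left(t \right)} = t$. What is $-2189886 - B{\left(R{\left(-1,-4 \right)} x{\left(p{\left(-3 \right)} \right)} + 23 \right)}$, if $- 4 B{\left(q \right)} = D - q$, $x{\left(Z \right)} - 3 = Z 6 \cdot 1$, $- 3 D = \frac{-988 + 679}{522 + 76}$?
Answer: $- \frac{5238185083}{2392} \approx -2.1899 \cdot 10^{6}$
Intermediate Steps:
$D = \frac{103}{598}$ ($D = - \frac{\left(-988 + 679\right) \frac{1}{522 + 76}}{3} = - \frac{\left(-309\right) \frac{1}{598}}{3} = \left(- \frac{1}{3}\right) \left(- \frac{309}{598}\right) = \frac{103}{598} \approx 0.17224$)
$x{\left(Z \right)} = 3 + 6 Z$ ($x{\left(Z \right)} = 3 + Z 6 \cdot 1 = 3 + 6 Z 1 = 3 + 6 Z$)
$B{\left(q \right)} = - \frac{103}{2392} + \frac{q}{4}$ ($B{\left(q \right)} = - \frac{\frac{103}{598} - q}{4} = - \frac{103}{2392} + \frac{q}{4}$)
$-2189886 - B{\left(R{\left(-1,-4 \right)} x{\left(p{\left(-3 \right)} \right)} + 23 \right)} = -2189886 - \left(- \frac{103}{2392} + \frac{4 \left(3 + 6 \left(-3\right)\right) + 23}{4}\right) = -2189886 - \left(- \frac{103}{2392} + \frac{4 \left(3 - 18\right) + 23}{4}\right) = -2189886 - \left(- \frac{103}{2392} + \frac{4 \left(-15\right) + 23}{4}\right) = -2189886 - \left(- \frac{103}{2392} + \frac{-60 + 23}{4}\right) = -2189886 - \left(- \frac{103}{2392} + \frac{1}{4} \left(-37\right)\right) = -2189886 - \left(- \frac{103}{2392} - \frac{37}{4}\right) = -2189886 - - \frac{22229}{2392} = -2189886 + \frac{22229}{2392} = - \frac{5238185083}{2392}$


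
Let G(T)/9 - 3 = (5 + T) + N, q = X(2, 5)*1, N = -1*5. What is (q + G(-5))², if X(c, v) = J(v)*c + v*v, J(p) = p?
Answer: 289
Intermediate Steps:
N = -5
X(c, v) = v² + c*v (X(c, v) = v*c + v*v = c*v + v² = v² + c*v)
q = 35 (q = (5*(2 + 5))*1 = (5*7)*1 = 35*1 = 35)
G(T) = 27 + 9*T (G(T) = 27 + 9*((5 + T) - 5) = 27 + 9*T)
(q + G(-5))² = (35 + (27 + 9*(-5)))² = (35 + (27 - 45))² = (35 - 18)² = 17² = 289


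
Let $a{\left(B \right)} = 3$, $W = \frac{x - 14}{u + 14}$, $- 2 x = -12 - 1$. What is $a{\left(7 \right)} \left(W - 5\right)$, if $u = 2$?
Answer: $- \frac{525}{32} \approx -16.406$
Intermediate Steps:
$x = \frac{13}{2}$ ($x = - \frac{-12 - 1}{2} = \left(- \frac{1}{2}\right) \left(-13\right) = \frac{13}{2} \approx 6.5$)
$W = - \frac{15}{32}$ ($W = \frac{\frac{13}{2} - 14}{2 + 14} = - \frac{15}{2 \cdot 16} = \left(- \frac{15}{2}\right) \frac{1}{16} = - \frac{15}{32} \approx -0.46875$)
$a{\left(7 \right)} \left(W - 5\right) = 3 \left(- \frac{15}{32} - 5\right) = 3 \left(- \frac{175}{32}\right) = - \frac{525}{32}$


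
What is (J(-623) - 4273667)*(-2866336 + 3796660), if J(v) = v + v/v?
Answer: -3976473639636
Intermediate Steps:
J(v) = 1 + v (J(v) = v + 1 = 1 + v)
(J(-623) - 4273667)*(-2866336 + 3796660) = ((1 - 623) - 4273667)*(-2866336 + 3796660) = (-622 - 4273667)*930324 = -4274289*930324 = -3976473639636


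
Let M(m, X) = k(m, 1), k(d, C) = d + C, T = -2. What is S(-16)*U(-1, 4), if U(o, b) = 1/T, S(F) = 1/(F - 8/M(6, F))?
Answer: 7/240 ≈ 0.029167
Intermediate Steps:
k(d, C) = C + d
M(m, X) = 1 + m
S(F) = 1/(-8/7 + F) (S(F) = 1/(F - 8/(1 + 6)) = 1/(F - 8/7) = 1/(-8/7 + F))
U(o, b) = -1/2 (U(o, b) = 1/(-2) = -1/2)
S(-16)*U(-1, 4) = (7/(-8 + 7*(-16)))*(-1/2) = (7/(-8 - 112))*(-1/2) = (7/(-120))*(-1/2) = (7*(-1/120))*(-1/2) = -7/120*(-1/2) = 7/240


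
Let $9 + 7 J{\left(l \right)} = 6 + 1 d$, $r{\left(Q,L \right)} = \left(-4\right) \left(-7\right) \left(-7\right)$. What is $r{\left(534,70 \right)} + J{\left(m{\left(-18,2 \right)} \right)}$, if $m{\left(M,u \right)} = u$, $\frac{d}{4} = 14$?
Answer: $- \frac{1319}{7} \approx -188.43$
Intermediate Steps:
$d = 56$ ($d = 4 \cdot 14 = 56$)
$r{\left(Q,L \right)} = -196$ ($r{\left(Q,L \right)} = 28 \left(-7\right) = -196$)
$J{\left(l \right)} = \frac{53}{7}$ ($J{\left(l \right)} = - \frac{9}{7} + \frac{6 + 1 \cdot 56}{7} = - \frac{9}{7} + \frac{6 + 56}{7} = - \frac{9}{7} + \frac{1}{7} \cdot 62 = - \frac{9}{7} + \frac{62}{7} = \frac{53}{7}$)
$r{\left(534,70 \right)} + J{\left(m{\left(-18,2 \right)} \right)} = -196 + \frac{53}{7} = - \frac{1319}{7}$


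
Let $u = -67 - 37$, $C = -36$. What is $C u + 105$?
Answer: $3849$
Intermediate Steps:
$u = -104$ ($u = -67 - 37 = -104$)
$C u + 105 = \left(-36\right) \left(-104\right) + 105 = 3744 + 105 = 3849$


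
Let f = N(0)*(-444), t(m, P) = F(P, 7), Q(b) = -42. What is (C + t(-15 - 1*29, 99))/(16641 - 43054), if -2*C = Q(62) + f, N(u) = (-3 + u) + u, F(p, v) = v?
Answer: 638/26413 ≈ 0.024155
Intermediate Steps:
t(m, P) = 7
N(u) = -3 + 2*u
f = 1332 (f = (-3 + 2*0)*(-444) = (-3 + 0)*(-444) = -3*(-444) = 1332)
C = -645 (C = -(-42 + 1332)/2 = -1/2*1290 = -645)
(C + t(-15 - 1*29, 99))/(16641 - 43054) = (-645 + 7)/(16641 - 43054) = -638/(-26413) = -638*(-1/26413) = 638/26413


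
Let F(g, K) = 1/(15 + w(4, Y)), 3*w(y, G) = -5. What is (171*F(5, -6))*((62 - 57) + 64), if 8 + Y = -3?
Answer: 35397/40 ≈ 884.92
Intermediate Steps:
Y = -11 (Y = -8 - 3 = -11)
w(y, G) = -5/3 (w(y, G) = (1/3)*(-5) = -5/3)
F(g, K) = 3/40 (F(g, K) = 1/(15 - 5/3) = 1/(40/3) = 3/40)
(171*F(5, -6))*((62 - 57) + 64) = (171*(3/40))*((62 - 57) + 64) = 513*(5 + 64)/40 = (513/40)*69 = 35397/40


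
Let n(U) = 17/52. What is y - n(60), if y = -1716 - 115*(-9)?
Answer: -35429/52 ≈ -681.33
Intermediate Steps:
n(U) = 17/52 (n(U) = 17*(1/52) = 17/52)
y = -681 (y = -1716 + 1035 = -681)
y - n(60) = -681 - 1*17/52 = -681 - 17/52 = -35429/52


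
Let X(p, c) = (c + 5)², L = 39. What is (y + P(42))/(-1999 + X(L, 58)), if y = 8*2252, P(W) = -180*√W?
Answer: 9008/985 - 18*√42/197 ≈ 8.5530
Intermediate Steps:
X(p, c) = (5 + c)²
y = 18016
(y + P(42))/(-1999 + X(L, 58)) = (18016 - 180*√42)/(-1999 + (5 + 58)²) = (18016 - 180*√42)/(-1999 + 63²) = (18016 - 180*√42)/(-1999 + 3969) = (18016 - 180*√42)/1970 = (18016 - 180*√42)*(1/1970) = 9008/985 - 18*√42/197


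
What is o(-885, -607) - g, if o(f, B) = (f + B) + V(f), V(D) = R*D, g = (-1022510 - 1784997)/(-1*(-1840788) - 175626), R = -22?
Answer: 29939089943/1665162 ≈ 17980.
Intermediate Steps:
g = -2807507/1665162 (g = -2807507/(1840788 - 175626) = -2807507/1665162 ≈ -1.6860)
V(D) = -22*D
o(f, B) = B - 21*f (o(f, B) = (f + B) - 22*f = (B + f) - 22*f = B - 21*f)
o(-885, -607) - g = (-607 - 21*(-885)) - 1*(-2807507/1665162) = (-607 + 18585) + 2807507/1665162 = 17978 + 2807507/1665162 = 29939089943/1665162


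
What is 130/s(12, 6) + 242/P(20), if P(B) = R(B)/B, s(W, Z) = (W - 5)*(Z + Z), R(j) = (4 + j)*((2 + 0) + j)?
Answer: 75/7 ≈ 10.714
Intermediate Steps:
R(j) = (2 + j)*(4 + j) (R(j) = (4 + j)*(2 + j) = (2 + j)*(4 + j))
s(W, Z) = 2*Z*(-5 + W) (s(W, Z) = (-5 + W)*(2*Z) = 2*Z*(-5 + W))
P(B) = (8 + B² + 6*B)/B
130/s(12, 6) + 242/P(20) = 130/((2*6*(-5 + 12))) + 242/(6 + 20 + 8/20) = 130/((2*6*7)) + 242/(6 + 20 + 8*(1/20)) = 130/84 + 242/(6 + 20 + ⅖) = 130*(1/84) + 242/(132/5) = 65/42 + 242*(5/132) = 65/42 + 55/6 = 75/7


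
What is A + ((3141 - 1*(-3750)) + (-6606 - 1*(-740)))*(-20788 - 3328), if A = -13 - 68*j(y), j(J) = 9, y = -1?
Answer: -24719525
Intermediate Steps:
A = -625 (A = -13 - 68*9 = -13 - 612 = -625)
A + ((3141 - 1*(-3750)) + (-6606 - 1*(-740)))*(-20788 - 3328) = -625 + ((3141 - 1*(-3750)) + (-6606 - 1*(-740)))*(-20788 - 3328) = -625 + ((3141 + 3750) + (-6606 + 740))*(-24116) = -625 + (6891 - 5866)*(-24116) = -625 + 1025*(-24116) = -625 - 24718900 = -24719525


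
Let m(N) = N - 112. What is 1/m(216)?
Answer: 1/104 ≈ 0.0096154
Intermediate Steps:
m(N) = -112 + N
1/m(216) = 1/(-112 + 216) = 1/104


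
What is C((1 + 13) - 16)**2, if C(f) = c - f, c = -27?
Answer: 625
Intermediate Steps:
C(f) = -27 - f
C((1 + 13) - 16)**2 = (-27 - ((1 + 13) - 16))**2 = (-27 - (14 - 16))**2 = (-27 - 1*(-2))**2 = (-27 + 2)**2 = (-25)**2 = 625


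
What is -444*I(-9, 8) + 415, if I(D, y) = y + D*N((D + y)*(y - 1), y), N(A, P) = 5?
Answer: 16843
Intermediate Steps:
I(D, y) = y + 5*D (I(D, y) = y + D*5 = y + 5*D)
-444*I(-9, 8) + 415 = -444*(8 + 5*(-9)) + 415 = -444*(8 - 45) + 415 = -444*(-37) + 415 = 16428 + 415 = 16843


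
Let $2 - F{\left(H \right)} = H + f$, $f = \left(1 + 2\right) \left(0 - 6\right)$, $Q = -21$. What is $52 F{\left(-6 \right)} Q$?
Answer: $-28392$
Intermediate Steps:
$f = -18$ ($f = 3 \left(-6\right) = -18$)
$F{\left(H \right)} = 20 - H$ ($F{\left(H \right)} = 2 - \left(H - 18\right) = 2 - \left(-18 + H\right) = 20 - H$)
$52 F{\left(-6 \right)} Q = 52 \left(20 - -6\right) \left(-21\right) = 52 \left(20 + 6\right) \left(-21\right) = 52 \cdot 26 \left(-21\right) = 1352 \left(-21\right) = -28392$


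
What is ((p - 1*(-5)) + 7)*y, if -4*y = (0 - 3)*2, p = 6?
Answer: 27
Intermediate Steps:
y = 3/2 (y = -(0 - 3)*2/4 = -(-3)*2/4 = -1/4*(-6) = 3/2 ≈ 1.5000)
((p - 1*(-5)) + 7)*y = ((6 - 1*(-5)) + 7)*(3/2) = ((6 + 5) + 7)*(3/2) = (11 + 7)*(3/2) = 18*(3/2) = 27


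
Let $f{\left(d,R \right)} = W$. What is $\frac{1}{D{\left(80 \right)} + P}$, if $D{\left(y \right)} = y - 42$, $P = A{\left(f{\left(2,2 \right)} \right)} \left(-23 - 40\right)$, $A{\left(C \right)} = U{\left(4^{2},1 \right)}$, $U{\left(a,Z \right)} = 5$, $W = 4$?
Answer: $- \frac{1}{277} \approx -0.0036101$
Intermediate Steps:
$f{\left(d,R \right)} = 4$
$A{\left(C \right)} = 5$
$P = -315$ ($P = 5 \left(-23 - 40\right) = 5 \left(-63\right) = -315$)
$D{\left(y \right)} = -42 + y$ ($D{\left(y \right)} = y - 42 = -42 + y$)
$\frac{1}{D{\left(80 \right)} + P} = \frac{1}{\left(-42 + 80\right) - 315} = \frac{1}{38 - 315} = \frac{1}{-277} = - \frac{1}{277}$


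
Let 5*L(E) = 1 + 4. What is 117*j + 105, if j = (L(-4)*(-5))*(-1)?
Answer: 690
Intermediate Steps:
L(E) = 1 (L(E) = (1 + 4)/5 = (⅕)*5 = 1)
j = 5 (j = (1*(-5))*(-1) = -5*(-1) = 5)
117*j + 105 = 117*5 + 105 = 585 + 105 = 690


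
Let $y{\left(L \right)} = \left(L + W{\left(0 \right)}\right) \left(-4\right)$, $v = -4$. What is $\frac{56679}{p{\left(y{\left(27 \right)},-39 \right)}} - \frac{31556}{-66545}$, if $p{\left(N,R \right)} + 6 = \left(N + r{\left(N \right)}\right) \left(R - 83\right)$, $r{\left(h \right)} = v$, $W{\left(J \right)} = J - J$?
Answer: $\frac{4202695903}{908871610} \approx 4.6241$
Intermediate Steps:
$W{\left(J \right)} = 0$
$r{\left(h \right)} = -4$
$y{\left(L \right)} = - 4 L$ ($y{\left(L \right)} = \left(L + 0\right) \left(-4\right) = L \left(-4\right) = - 4 L$)
$p{\left(N,R \right)} = -6 + \left(-83 + R\right) \left(-4 + N\right)$ ($p{\left(N,R \right)} = -6 + \left(N - 4\right) \left(R - 83\right) = -6 + \left(-4 + N\right) \left(-83 + R\right) = -6 + \left(-83 + R\right) \left(-4 + N\right)$)
$\frac{56679}{p{\left(y{\left(27 \right)},-39 \right)}} - \frac{31556}{-66545} = \frac{56679}{326 - 83 \left(\left(-4\right) 27\right) - -156 + \left(-4\right) 27 \left(-39\right)} - \frac{31556}{-66545} = \frac{56679}{326 - -8964 + 156 - -4212} - - \frac{31556}{66545} = \frac{56679}{326 + 8964 + 156 + 4212} + \frac{31556}{66545} = \frac{56679}{13658} + \frac{31556}{66545} = \frac{4202695903}{908871610}$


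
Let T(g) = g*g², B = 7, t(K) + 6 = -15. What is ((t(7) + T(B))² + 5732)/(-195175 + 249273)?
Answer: 54708/27049 ≈ 2.0226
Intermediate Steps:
t(K) = -21 (t(K) = -6 - 15 = -21)
T(g) = g³
((t(7) + T(B))² + 5732)/(-195175 + 249273) = ((-21 + 7³)² + 5732)/(-195175 + 249273) = ((-21 + 343)² + 5732)/54098 = (322² + 5732)*(1/54098) = (103684 + 5732)*(1/54098) = 109416*(1/54098) = 54708/27049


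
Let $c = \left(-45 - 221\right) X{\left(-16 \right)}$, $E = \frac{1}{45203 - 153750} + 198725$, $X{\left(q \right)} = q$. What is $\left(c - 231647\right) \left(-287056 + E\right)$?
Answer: $\frac{2180239701603678}{108547} \approx 2.0086 \cdot 10^{10}$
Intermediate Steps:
$E = \frac{21571002574}{108547}$ ($E = \frac{1}{-108547} + 198725 = - \frac{1}{108547} + 198725 = \frac{21571002574}{108547} \approx 1.9873 \cdot 10^{5}$)
$c = 4256$ ($c = \left(-45 - 221\right) \left(-16\right) = \left(-266\right) \left(-16\right) = 4256$)
$\left(c - 231647\right) \left(-287056 + E\right) = \left(4256 - 231647\right) \left(-287056 + \frac{21571002574}{108547}\right) = \left(-227391\right) \left(- \frac{9588065058}{108547}\right) = \frac{2180239701603678}{108547}$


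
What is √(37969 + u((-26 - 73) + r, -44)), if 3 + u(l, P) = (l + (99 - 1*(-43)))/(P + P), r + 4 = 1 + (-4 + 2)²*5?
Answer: √18375214/22 ≈ 194.85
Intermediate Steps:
r = 17 (r = -4 + (1 + (-4 + 2)²*5) = -4 + (1 + (-2)²*5) = -4 + (1 + 4*5) = -4 + (1 + 20) = -4 + 21 = 17)
u(l, P) = -3 + (142 + l)/(2*P) (u(l, P) = -3 + (l + (99 - 1*(-43)))/(P + P) = -3 + (l + (99 + 43))/((2*P)) = -3 + (l + 142)*(1/(2*P)) = -3 + (142 + l)*(1/(2*P)) = -3 + (142 + l)/(2*P))
√(37969 + u((-26 - 73) + r, -44)) = √(37969 + (½)*(142 + ((-26 - 73) + 17) - 6*(-44))/(-44)) = √(37969 + (½)*(-1/44)*(142 + (-99 + 17) + 264)) = √(37969 + (½)*(-1/44)*(142 - 82 + 264)) = √(37969 + (½)*(-1/44)*324) = √(37969 - 81/22) = √(835237/22) = √18375214/22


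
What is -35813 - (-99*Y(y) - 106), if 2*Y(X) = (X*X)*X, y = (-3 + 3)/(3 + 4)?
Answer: -35707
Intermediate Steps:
y = 0 (y = 0/7 = 0*(⅐) = 0)
Y(X) = X³/2 (Y(X) = ((X*X)*X)/2 = (X²*X)/2 = X³/2)
-35813 - (-99*Y(y) - 106) = -35813 - (-99*0³/2 - 106) = -35813 - (-99*0/2 - 106) = -35813 - (-99*0 - 106) = -35813 - (0 - 106) = -35813 - 1*(-106) = -35813 + 106 = -35707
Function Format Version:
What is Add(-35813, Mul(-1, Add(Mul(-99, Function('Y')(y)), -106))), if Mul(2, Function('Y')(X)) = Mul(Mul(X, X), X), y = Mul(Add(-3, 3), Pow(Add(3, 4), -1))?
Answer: -35707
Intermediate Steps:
y = 0 (y = Mul(0, Pow(7, -1)) = Mul(0, Rational(1, 7)) = 0)
Function('Y')(X) = Mul(Rational(1, 2), Pow(X, 3)) (Function('Y')(X) = Mul(Rational(1, 2), Mul(Mul(X, X), X)) = Mul(Rational(1, 2), Mul(Pow(X, 2), X)) = Mul(Rational(1, 2), Pow(X, 3)))
Add(-35813, Mul(-1, Add(Mul(-99, Function('Y')(y)), -106))) = Add(-35813, Mul(-1, Add(Mul(-99, Mul(Rational(1, 2), Pow(0, 3))), -106))) = Add(-35813, Mul(-1, Add(Mul(-99, Mul(Rational(1, 2), 0)), -106))) = Add(-35813, Mul(-1, Add(Mul(-99, 0), -106))) = Add(-35813, Mul(-1, Add(0, -106))) = Add(-35813, Mul(-1, -106)) = Add(-35813, 106) = -35707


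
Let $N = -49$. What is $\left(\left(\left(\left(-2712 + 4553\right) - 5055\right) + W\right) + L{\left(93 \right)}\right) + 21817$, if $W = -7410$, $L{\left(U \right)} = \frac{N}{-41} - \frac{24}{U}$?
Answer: $\frac{14227494}{1271} \approx 11194.0$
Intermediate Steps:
$L{\left(U \right)} = \frac{49}{41} - \frac{24}{U}$ ($L{\left(U \right)} = - \frac{49}{-41} - \frac{24}{U} = \left(-49\right) \left(- \frac{1}{41}\right) - \frac{24}{U} = \frac{49}{41} - \frac{24}{U}$)
$\left(\left(\left(\left(-2712 + 4553\right) - 5055\right) + W\right) + L{\left(93 \right)}\right) + 21817 = \left(\left(\left(\left(-2712 + 4553\right) - 5055\right) - 7410\right) + \left(\frac{49}{41} - \frac{24}{93}\right)\right) + 21817 = \left(\left(\left(1841 - 5055\right) - 7410\right) + \left(\frac{49}{41} - \frac{8}{31}\right)\right) + 21817 = \left(\left(-3214 - 7410\right) + \left(\frac{49}{41} - \frac{8}{31}\right)\right) + 21817 = \left(-10624 + \frac{1191}{1271}\right) + 21817 = - \frac{13501913}{1271} + 21817 = \frac{14227494}{1271}$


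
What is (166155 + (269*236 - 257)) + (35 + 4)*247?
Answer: 239015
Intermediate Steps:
(166155 + (269*236 - 257)) + (35 + 4)*247 = (166155 + (63484 - 257)) + 39*247 = (166155 + 63227) + 9633 = 229382 + 9633 = 239015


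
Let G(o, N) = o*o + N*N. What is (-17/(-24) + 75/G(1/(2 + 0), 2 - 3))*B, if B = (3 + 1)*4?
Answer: 2914/3 ≈ 971.33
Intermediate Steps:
G(o, N) = N² + o² (G(o, N) = o² + N² = N² + o²)
B = 16 (B = 4*4 = 16)
(-17/(-24) + 75/G(1/(2 + 0), 2 - 3))*B = (-17/(-24) + 75/((2 - 3)² + (1/(2 + 0))²))*16 = (-17*(-1/24) + 75/((-1)² + (1/2)²))*16 = (17/24 + 75/(1 + (½)²))*16 = (17/24 + 75/(1 + ¼))*16 = (17/24 + 75/(5/4))*16 = (17/24 + 75*(⅘))*16 = (17/24 + 60)*16 = (1457/24)*16 = 2914/3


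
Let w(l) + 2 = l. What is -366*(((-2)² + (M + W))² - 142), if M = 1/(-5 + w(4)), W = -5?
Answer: 153964/3 ≈ 51321.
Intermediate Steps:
w(l) = -2 + l
M = -⅓ (M = 1/(-5 + (-2 + 4)) = 1/(-5 + 2) = 1/(-3) = -⅓ ≈ -0.33333)
-366*(((-2)² + (M + W))² - 142) = -366*(((-2)² + (-⅓ - 5))² - 142) = -366*((4 - 16/3)² - 142) = -366*((-4/3)² - 142) = -366*(16/9 - 142) = -366*(-1262/9) = 153964/3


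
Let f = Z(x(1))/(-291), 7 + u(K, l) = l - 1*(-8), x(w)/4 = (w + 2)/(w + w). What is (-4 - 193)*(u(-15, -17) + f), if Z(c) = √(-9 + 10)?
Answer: 917429/291 ≈ 3152.7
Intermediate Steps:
x(w) = 2*(2 + w)/w (x(w) = 4*((w + 2)/(w + w)) = 4*((2 + w)/((2*w))) = 4*((2 + w)*(1/(2*w))) = 4*((2 + w)/(2*w)) = 2*(2 + w)/w)
Z(c) = 1 (Z(c) = √1 = 1)
u(K, l) = 1 + l (u(K, l) = -7 + (l - 1*(-8)) = -7 + (l + 8) = -7 + (8 + l) = 1 + l)
f = -1/291 (f = 1/(-291) = 1*(-1/291) = -1/291 ≈ -0.0034364)
(-4 - 193)*(u(-15, -17) + f) = (-4 - 193)*((1 - 17) - 1/291) = -197*(-16 - 1/291) = -197*(-4657/291) = 917429/291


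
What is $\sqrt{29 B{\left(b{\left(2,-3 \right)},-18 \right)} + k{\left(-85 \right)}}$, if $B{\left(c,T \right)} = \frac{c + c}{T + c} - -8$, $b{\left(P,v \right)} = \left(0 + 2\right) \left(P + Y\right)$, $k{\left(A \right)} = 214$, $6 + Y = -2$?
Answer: $\frac{\sqrt{11730}}{5} \approx 21.661$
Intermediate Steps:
$Y = -8$ ($Y = -6 - 2 = -8$)
$b{\left(P,v \right)} = -16 + 2 P$ ($b{\left(P,v \right)} = \left(0 + 2\right) \left(P - 8\right) = 2 \left(-8 + P\right) = -16 + 2 P$)
$B{\left(c,T \right)} = 8 + \frac{2 c}{T + c}$ ($B{\left(c,T \right)} = \frac{2 c}{T + c} + 8 = 8 + \frac{2 c}{T + c}$)
$\sqrt{29 B{\left(b{\left(2,-3 \right)},-18 \right)} + k{\left(-85 \right)}} = \sqrt{29 \frac{2 \left(4 \left(-18\right) + 5 \left(-16 + 2 \cdot 2\right)\right)}{-18 + \left(-16 + 2 \cdot 2\right)} + 214} = \sqrt{29 \frac{2 \left(-72 + 5 \left(-16 + 4\right)\right)}{-18 + \left(-16 + 4\right)} + 214} = \sqrt{29 \frac{2 \left(-72 + 5 \left(-12\right)\right)}{-18 - 12} + 214} = \sqrt{29 \frac{2 \left(-72 - 60\right)}{-30} + 214} = \sqrt{29 \cdot 2 \left(- \frac{1}{30}\right) \left(-132\right) + 214} = \sqrt{29 \cdot \frac{44}{5} + 214} = \sqrt{\frac{1276}{5} + 214} = \sqrt{\frac{2346}{5}} = \frac{\sqrt{11730}}{5}$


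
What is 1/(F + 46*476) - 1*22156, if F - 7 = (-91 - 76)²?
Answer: -1103191551/49792 ≈ -22156.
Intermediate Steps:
F = 27896 (F = 7 + (-91 - 76)² = 7 + (-167)² = 7 + 27889 = 27896)
1/(F + 46*476) - 1*22156 = 1/(27896 + 46*476) - 1*22156 = 1/(27896 + 21896) - 22156 = 1/49792 - 22156 = -1103191551/49792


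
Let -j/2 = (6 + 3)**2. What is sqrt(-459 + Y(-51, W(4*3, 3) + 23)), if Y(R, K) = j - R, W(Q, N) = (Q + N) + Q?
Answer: I*sqrt(570) ≈ 23.875*I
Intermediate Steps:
j = -162 (j = -2*(6 + 3)**2 = -2*9**2 = -2*81 = -162)
W(Q, N) = N + 2*Q (W(Q, N) = (N + Q) + Q = N + 2*Q)
Y(R, K) = -162 - R
sqrt(-459 + Y(-51, W(4*3, 3) + 23)) = sqrt(-459 + (-162 - 1*(-51))) = sqrt(-459 + (-162 + 51)) = sqrt(-459 - 111) = sqrt(-570) = I*sqrt(570)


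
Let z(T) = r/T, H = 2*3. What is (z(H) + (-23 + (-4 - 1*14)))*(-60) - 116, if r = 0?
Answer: 2344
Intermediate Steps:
H = 6
z(T) = 0 (z(T) = 0/T = 0)
(z(H) + (-23 + (-4 - 1*14)))*(-60) - 116 = (0 + (-23 + (-4 - 1*14)))*(-60) - 116 = (0 + (-23 + (-4 - 14)))*(-60) - 116 = (0 + (-23 - 18))*(-60) - 116 = (0 - 41)*(-60) - 116 = -41*(-60) - 116 = 2460 - 116 = 2344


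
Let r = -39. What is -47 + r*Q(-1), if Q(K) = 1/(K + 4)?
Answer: -60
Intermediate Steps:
Q(K) = 1/(4 + K)
-47 + r*Q(-1) = -47 - 39/(4 - 1) = -47 - 39/3 = -47 - 39*1/3 = -47 - 13 = -60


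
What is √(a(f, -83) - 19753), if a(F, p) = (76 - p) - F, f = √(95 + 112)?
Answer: √(-19594 - 3*√23) ≈ 140.03*I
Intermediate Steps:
f = 3*√23 (f = √207 = 3*√23 ≈ 14.387)
a(F, p) = 76 - F - p
√(a(f, -83) - 19753) = √((76 - 3*√23 - 1*(-83)) - 19753) = √((76 - 3*√23 + 83) - 19753) = √((159 - 3*√23) - 19753) = √(-19594 - 3*√23)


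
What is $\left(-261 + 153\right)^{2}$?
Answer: $11664$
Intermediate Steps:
$\left(-261 + 153\right)^{2} = \left(-108\right)^{2} = 11664$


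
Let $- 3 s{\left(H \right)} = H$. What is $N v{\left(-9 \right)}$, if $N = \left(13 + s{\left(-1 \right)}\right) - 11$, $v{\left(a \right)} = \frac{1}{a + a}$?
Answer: $- \frac{7}{54} \approx -0.12963$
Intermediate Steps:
$s{\left(H \right)} = - \frac{H}{3}$
$v{\left(a \right)} = \frac{1}{2 a}$
$N = \frac{7}{3}$ ($N = \left(13 - - \frac{1}{3}\right) - 11 = \left(13 + \frac{1}{3}\right) - 11 = \frac{40}{3} - 11 = \frac{7}{3} \approx 2.3333$)
$N v{\left(-9 \right)} = \frac{7 \frac{1}{2 \left(-9\right)}}{3} = \frac{7 \cdot \frac{1}{2} \left(- \frac{1}{9}\right)}{3} = \frac{7}{3} \left(- \frac{1}{18}\right) = - \frac{7}{54}$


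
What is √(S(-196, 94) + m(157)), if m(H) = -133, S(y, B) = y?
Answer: I*√329 ≈ 18.138*I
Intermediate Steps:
√(S(-196, 94) + m(157)) = √(-196 - 133) = √(-329) = I*√329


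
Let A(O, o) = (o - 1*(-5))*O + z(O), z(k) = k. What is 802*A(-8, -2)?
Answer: -25664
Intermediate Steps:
A(O, o) = O + O*(5 + o) (A(O, o) = (o - 1*(-5))*O + O = (o + 5)*O + O = (5 + o)*O + O = O*(5 + o) + O = O + O*(5 + o))
802*A(-8, -2) = 802*(-8*(6 - 2)) = 802*(-8*4) = 802*(-32) = -25664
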